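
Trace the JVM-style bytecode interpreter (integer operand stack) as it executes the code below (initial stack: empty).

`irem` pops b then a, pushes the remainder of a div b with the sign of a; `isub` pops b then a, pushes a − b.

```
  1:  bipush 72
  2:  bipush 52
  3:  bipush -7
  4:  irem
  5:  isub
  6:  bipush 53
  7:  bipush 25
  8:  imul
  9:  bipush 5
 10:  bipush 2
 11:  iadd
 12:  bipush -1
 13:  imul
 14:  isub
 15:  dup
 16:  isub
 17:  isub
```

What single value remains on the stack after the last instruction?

bipush 72 -> 72
bipush 52 -> 72 52
bipush -7 -> 72 52 -7
irem      -> 72 3
isub      -> 69
bipush 53 -> 69 53
bipush 25 -> 69 53 25
imul      -> 69 1325
bipush 5  -> 69 1325 5
bipush 2  -> 69 1325 5 2
iadd      -> 69 1325 7
bipush -1 -> 69 1325 7 -1
imul      -> 69 1325 -7
isub      -> 69 1332
dup       -> 69 1332 1332
isub      -> 69 0
isub      -> 69

69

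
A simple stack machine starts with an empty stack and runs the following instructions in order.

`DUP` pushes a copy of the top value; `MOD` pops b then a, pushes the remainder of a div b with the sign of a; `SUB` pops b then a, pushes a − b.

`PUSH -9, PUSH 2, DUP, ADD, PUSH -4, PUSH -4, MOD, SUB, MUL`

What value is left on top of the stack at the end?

-36

PUSH -9 → [-9]
PUSH 2  → [-9, 2]
DUP     → [-9, 2, 2]
ADD     → [-9, 4]
PUSH -4 → [-9, 4, -4]
PUSH -4 → [-9, 4, -4, -4]
MOD     → [-9, 4, 0]
SUB     → [-9, 4]
MUL     → [-36]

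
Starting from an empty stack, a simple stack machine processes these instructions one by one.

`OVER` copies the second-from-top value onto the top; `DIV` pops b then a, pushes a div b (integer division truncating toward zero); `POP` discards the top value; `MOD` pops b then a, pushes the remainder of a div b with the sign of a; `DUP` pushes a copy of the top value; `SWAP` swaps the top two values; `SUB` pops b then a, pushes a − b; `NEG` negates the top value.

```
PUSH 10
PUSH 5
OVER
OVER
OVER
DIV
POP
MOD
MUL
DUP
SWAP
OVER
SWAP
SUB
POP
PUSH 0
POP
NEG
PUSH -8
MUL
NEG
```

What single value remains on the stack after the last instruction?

-400

PUSH 10 : [10]
PUSH 5  : [10, 5]
OVER    : [10, 5, 10]
OVER    : [10, 5, 10, 5]
OVER    : [10, 5, 10, 5, 10]
DIV     : [10, 5, 10, 0]
POP     : [10, 5, 10]
MOD     : [10, 5]
MUL     : [50]
DUP     : [50, 50]
SWAP    : [50, 50]
OVER    : [50, 50, 50]
SWAP    : [50, 50, 50]
SUB     : [50, 0]
POP     : [50]
PUSH 0  : [50, 0]
POP     : [50]
NEG     : [-50]
PUSH -8 : [-50, -8]
MUL     : [400]
NEG     : [-400]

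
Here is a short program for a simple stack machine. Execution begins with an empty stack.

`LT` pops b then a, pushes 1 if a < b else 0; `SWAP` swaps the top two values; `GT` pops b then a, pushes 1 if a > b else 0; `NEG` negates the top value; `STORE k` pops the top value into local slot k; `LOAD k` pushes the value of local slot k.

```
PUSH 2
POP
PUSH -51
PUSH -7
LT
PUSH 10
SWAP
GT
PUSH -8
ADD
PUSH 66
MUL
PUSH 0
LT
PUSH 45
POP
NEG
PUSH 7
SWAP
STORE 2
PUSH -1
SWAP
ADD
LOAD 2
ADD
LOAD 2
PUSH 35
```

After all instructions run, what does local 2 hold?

-1

PUSH 2    2
POP       (empty)
PUSH -51  -51
PUSH -7   -51 -7
LT        1
PUSH 10   1 10
SWAP      10 1
GT        1
PUSH -8   1 -8
ADD       -7
PUSH 66   -7 66
MUL       -462
PUSH 0    -462 0
LT        1
PUSH 45   1 45
POP       1
NEG       -1
PUSH 7    -1 7
SWAP      7 -1
STORE 2   7
PUSH -1   7 -1
SWAP      -1 7
ADD       6
LOAD 2    6 -1
ADD       5
LOAD 2    5 -1
PUSH 35   5 -1 35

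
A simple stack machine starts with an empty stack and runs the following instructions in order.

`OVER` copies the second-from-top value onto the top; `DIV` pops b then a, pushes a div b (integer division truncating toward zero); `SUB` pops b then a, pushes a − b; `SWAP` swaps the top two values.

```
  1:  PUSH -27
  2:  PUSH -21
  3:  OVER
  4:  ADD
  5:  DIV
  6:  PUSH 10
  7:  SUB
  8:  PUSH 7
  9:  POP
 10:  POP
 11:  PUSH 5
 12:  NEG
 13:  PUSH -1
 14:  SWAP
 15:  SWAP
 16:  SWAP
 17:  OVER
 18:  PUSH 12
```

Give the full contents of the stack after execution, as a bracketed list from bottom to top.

[-1, -5, -1, 12]

PUSH -27 : [-27]
PUSH -21 : [-27, -21]
OVER     : [-27, -21, -27]
ADD      : [-27, -48]
DIV      : [0]
PUSH 10  : [0, 10]
SUB      : [-10]
PUSH 7   : [-10, 7]
POP      : [-10]
POP      : []
PUSH 5   : [5]
NEG      : [-5]
PUSH -1  : [-5, -1]
SWAP     : [-1, -5]
SWAP     : [-5, -1]
SWAP     : [-1, -5]
OVER     : [-1, -5, -1]
PUSH 12  : [-1, -5, -1, 12]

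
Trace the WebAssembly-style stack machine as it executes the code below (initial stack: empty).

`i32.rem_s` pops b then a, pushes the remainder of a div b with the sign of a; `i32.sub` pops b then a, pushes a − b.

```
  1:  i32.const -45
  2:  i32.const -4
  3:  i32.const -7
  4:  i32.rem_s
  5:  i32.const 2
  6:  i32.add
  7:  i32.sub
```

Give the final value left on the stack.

-43

i32.const -45 -> [-45]
i32.const -4  -> [-45, -4]
i32.const -7  -> [-45, -4, -7]
i32.rem_s     -> [-45, -4]
i32.const 2   -> [-45, -4, 2]
i32.add       -> [-45, -2]
i32.sub       -> [-43]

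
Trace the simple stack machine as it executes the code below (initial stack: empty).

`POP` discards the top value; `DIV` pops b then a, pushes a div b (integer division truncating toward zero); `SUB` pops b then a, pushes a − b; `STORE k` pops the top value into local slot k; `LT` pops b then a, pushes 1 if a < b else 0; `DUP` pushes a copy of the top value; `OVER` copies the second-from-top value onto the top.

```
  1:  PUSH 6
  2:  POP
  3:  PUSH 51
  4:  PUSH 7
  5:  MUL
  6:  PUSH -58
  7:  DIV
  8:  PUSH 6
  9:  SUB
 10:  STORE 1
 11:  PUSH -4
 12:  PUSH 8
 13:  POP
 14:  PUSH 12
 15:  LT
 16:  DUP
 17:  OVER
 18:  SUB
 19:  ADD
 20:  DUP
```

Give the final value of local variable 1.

PUSH 6   → [6]
POP      → []
PUSH 51  → [51]
PUSH 7   → [51, 7]
MUL      → [357]
PUSH -58 → [357, -58]
DIV      → [-6]
PUSH 6   → [-6, 6]
SUB      → [-12]
STORE 1  → []
PUSH -4  → [-4]
PUSH 8   → [-4, 8]
POP      → [-4]
PUSH 12  → [-4, 12]
LT       → [1]
DUP      → [1, 1]
OVER     → [1, 1, 1]
SUB      → [1, 0]
ADD      → [1]
DUP      → [1, 1]

-12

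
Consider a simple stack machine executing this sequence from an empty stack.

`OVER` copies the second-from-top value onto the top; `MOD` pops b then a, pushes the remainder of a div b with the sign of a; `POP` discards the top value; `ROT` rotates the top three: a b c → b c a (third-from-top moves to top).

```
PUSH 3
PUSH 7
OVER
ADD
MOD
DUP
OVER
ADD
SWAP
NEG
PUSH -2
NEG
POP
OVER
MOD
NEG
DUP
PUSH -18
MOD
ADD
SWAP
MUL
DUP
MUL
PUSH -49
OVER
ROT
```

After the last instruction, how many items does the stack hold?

PUSH 3   -> [3]
PUSH 7   -> [3, 7]
OVER     -> [3, 7, 3]
ADD      -> [3, 10]
MOD      -> [3]
DUP      -> [3, 3]
OVER     -> [3, 3, 3]
ADD      -> [3, 6]
SWAP     -> [6, 3]
NEG      -> [6, -3]
PUSH -2  -> [6, -3, -2]
NEG      -> [6, -3, 2]
POP      -> [6, -3]
OVER     -> [6, -3, 6]
MOD      -> [6, -3]
NEG      -> [6, 3]
DUP      -> [6, 3, 3]
PUSH -18 -> [6, 3, 3, -18]
MOD      -> [6, 3, 3]
ADD      -> [6, 6]
SWAP     -> [6, 6]
MUL      -> [36]
DUP      -> [36, 36]
MUL      -> [1296]
PUSH -49 -> [1296, -49]
OVER     -> [1296, -49, 1296]
ROT      -> [-49, 1296, 1296]

3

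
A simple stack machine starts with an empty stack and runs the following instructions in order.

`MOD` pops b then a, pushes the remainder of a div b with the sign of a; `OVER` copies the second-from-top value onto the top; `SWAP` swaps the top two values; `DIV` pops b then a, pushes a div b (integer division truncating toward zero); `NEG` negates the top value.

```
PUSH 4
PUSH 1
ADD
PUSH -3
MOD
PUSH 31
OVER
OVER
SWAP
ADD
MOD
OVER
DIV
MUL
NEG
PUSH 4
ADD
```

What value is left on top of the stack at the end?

-26

PUSH 4  : 4
PUSH 1  : 4 1
ADD     : 5
PUSH -3 : 5 -3
MOD     : 2
PUSH 31 : 2 31
OVER    : 2 31 2
OVER    : 2 31 2 31
SWAP    : 2 31 31 2
ADD     : 2 31 33
MOD     : 2 31
OVER    : 2 31 2
DIV     : 2 15
MUL     : 30
NEG     : -30
PUSH 4  : -30 4
ADD     : -26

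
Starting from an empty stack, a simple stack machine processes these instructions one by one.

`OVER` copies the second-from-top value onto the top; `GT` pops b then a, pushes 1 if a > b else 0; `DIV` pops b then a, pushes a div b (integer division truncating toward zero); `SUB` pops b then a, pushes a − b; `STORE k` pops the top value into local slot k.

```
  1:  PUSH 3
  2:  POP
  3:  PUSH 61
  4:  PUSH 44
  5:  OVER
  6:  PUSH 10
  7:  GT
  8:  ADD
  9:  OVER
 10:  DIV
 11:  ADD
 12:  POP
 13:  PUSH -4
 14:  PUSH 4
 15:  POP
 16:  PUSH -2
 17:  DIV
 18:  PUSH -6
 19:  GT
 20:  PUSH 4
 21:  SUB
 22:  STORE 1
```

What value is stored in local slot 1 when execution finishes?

-3

PUSH 3   [3]
POP      []
PUSH 61  [61]
PUSH 44  [61, 44]
OVER     [61, 44, 61]
PUSH 10  [61, 44, 61, 10]
GT       [61, 44, 1]
ADD      [61, 45]
OVER     [61, 45, 61]
DIV      [61, 0]
ADD      [61]
POP      []
PUSH -4  [-4]
PUSH 4   [-4, 4]
POP      [-4]
PUSH -2  [-4, -2]
DIV      [2]
PUSH -6  [2, -6]
GT       [1]
PUSH 4   [1, 4]
SUB      [-3]
STORE 1  []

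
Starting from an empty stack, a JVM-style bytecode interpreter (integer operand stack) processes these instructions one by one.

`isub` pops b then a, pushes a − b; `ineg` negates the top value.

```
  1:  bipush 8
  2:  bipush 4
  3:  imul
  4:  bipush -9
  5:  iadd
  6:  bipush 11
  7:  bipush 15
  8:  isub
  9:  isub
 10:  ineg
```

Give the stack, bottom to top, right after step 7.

[23, 11, 15]

bipush 8  -> 8
bipush 4  -> 8 4
imul      -> 32
bipush -9 -> 32 -9
iadd      -> 23
bipush 11 -> 23 11
bipush 15 -> 23 11 15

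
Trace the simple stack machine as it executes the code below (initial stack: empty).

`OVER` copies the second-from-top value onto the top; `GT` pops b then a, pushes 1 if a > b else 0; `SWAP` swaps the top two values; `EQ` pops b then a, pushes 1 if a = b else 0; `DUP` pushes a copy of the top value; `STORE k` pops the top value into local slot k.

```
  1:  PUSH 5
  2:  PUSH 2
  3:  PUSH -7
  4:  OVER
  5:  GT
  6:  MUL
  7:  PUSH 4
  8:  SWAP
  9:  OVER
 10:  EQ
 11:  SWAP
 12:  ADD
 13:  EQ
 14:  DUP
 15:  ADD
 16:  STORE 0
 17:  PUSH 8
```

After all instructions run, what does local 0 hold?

0

PUSH 5  -> 5
PUSH 2  -> 5 2
PUSH -7 -> 5 2 -7
OVER    -> 5 2 -7 2
GT      -> 5 2 0
MUL     -> 5 0
PUSH 4  -> 5 0 4
SWAP    -> 5 4 0
OVER    -> 5 4 0 4
EQ      -> 5 4 0
SWAP    -> 5 0 4
ADD     -> 5 4
EQ      -> 0
DUP     -> 0 0
ADD     -> 0
STORE 0 -> (empty)
PUSH 8  -> 8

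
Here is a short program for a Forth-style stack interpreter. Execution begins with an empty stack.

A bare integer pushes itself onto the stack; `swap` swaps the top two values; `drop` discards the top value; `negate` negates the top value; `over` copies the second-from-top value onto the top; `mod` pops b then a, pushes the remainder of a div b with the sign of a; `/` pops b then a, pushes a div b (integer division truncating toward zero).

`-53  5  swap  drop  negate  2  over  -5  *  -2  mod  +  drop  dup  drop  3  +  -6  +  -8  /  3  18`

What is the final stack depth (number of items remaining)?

-53     -53
5       -53 5
swap    5 -53
drop    5
negate  -5
2       -5 2
over    -5 2 -5
-5      -5 2 -5 -5
*       -5 2 25
-2      -5 2 25 -2
mod     -5 2 1
+       -5 3
drop    -5
dup     -5 -5
drop    -5
3       -5 3
+       -2
-6      -2 -6
+       -8
-8      -8 -8
/       1
3       1 3
18      1 3 18

3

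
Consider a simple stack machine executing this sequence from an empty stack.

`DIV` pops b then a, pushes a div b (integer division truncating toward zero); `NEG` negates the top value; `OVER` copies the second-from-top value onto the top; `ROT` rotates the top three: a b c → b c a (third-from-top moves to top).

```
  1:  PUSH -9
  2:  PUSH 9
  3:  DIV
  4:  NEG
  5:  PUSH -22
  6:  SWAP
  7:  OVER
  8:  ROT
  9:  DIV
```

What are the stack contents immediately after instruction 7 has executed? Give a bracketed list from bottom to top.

[-22, 1, -22]

PUSH -9   -9
PUSH 9    -9 9
DIV       -1
NEG       1
PUSH -22  1 -22
SWAP      -22 1
OVER      -22 1 -22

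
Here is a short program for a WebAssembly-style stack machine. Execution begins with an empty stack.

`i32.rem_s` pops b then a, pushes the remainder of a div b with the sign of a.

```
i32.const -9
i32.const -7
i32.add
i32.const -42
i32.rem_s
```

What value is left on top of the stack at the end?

i32.const -9  : [-9]
i32.const -7  : [-9, -7]
i32.add       : [-16]
i32.const -42 : [-16, -42]
i32.rem_s     : [-16]

-16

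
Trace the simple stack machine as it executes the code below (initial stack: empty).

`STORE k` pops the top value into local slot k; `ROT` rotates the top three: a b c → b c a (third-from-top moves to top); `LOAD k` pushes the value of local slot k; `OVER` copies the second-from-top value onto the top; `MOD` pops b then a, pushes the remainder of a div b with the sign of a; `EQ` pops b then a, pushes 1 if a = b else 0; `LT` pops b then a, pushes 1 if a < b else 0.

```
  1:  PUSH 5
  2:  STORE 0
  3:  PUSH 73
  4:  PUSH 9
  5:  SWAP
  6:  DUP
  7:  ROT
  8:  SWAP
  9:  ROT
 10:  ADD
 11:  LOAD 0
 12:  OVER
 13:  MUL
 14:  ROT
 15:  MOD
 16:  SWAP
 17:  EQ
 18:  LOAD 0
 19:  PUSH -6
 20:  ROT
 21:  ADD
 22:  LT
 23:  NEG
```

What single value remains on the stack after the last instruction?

0

PUSH 5  → [5]
STORE 0 → []
PUSH 73 → [73]
PUSH 9  → [73, 9]
SWAP    → [9, 73]
DUP     → [9, 73, 73]
ROT     → [73, 73, 9]
SWAP    → [73, 9, 73]
ROT     → [9, 73, 73]
ADD     → [9, 146]
LOAD 0  → [9, 146, 5]
OVER    → [9, 146, 5, 146]
MUL     → [9, 146, 730]
ROT     → [146, 730, 9]
MOD     → [146, 1]
SWAP    → [1, 146]
EQ      → [0]
LOAD 0  → [0, 5]
PUSH -6 → [0, 5, -6]
ROT     → [5, -6, 0]
ADD     → [5, -6]
LT      → [0]
NEG     → [0]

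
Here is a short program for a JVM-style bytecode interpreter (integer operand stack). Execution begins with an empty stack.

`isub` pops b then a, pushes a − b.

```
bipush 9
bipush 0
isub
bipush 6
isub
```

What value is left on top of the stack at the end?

3

bipush 9 → [9]
bipush 0 → [9, 0]
isub     → [9]
bipush 6 → [9, 6]
isub     → [3]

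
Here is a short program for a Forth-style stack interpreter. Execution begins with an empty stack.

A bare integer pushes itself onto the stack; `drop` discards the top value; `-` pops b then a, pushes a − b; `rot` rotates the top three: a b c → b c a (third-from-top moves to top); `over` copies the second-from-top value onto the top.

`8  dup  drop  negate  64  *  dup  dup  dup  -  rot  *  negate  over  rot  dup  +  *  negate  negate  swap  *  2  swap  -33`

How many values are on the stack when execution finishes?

3

8       [8]
dup     [8, 8]
drop    [8]
negate  [-8]
64      [-8, 64]
*       [-512]
dup     [-512, -512]
dup     [-512, -512, -512]
dup     [-512, -512, -512, -512]
-       [-512, -512, 0]
rot     [-512, 0, -512]
*       [-512, 0]
negate  [-512, 0]
over    [-512, 0, -512]
rot     [0, -512, -512]
dup     [0, -512, -512, -512]
+       [0, -512, -1024]
*       [0, 524288]
negate  [0, -524288]
negate  [0, 524288]
swap    [524288, 0]
*       [0]
2       [0, 2]
swap    [2, 0]
-33     [2, 0, -33]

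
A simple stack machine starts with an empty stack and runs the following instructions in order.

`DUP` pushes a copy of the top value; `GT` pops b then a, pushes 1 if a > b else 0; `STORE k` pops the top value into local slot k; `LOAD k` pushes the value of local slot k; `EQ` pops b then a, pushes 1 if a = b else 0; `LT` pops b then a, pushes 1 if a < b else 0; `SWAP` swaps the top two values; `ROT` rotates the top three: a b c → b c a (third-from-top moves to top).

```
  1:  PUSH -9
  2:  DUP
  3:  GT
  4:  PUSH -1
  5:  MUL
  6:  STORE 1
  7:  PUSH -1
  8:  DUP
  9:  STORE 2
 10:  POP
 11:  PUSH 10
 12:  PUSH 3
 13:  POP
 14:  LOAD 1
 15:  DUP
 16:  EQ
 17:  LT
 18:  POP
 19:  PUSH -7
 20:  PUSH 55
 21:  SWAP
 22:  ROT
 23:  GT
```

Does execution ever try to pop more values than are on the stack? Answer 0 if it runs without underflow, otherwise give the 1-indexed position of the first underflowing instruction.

22

PUSH -9  [-9]
DUP      [-9, -9]
GT       [0]
PUSH -1  [0, -1]
MUL      [0]
STORE 1  []
PUSH -1  [-1]
DUP      [-1, -1]
STORE 2  [-1]
POP      []
PUSH 10  [10]
PUSH 3   [10, 3]
POP      [10]
LOAD 1   [10, 0]
DUP      [10, 0, 0]
EQ       [10, 1]
LT       [0]
POP      []
PUSH -7  [-7]
PUSH 55  [-7, 55]
SWAP     [55, -7]
ROT  — needs 3 operands, stack has 2 → underflow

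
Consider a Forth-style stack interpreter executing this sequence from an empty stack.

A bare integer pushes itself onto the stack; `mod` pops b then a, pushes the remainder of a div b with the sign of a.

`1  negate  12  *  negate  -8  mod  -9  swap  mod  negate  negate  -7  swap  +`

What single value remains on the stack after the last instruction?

1       [1]
negate  [-1]
12      [-1, 12]
*       [-12]
negate  [12]
-8      [12, -8]
mod     [4]
-9      [4, -9]
swap    [-9, 4]
mod     [-1]
negate  [1]
negate  [-1]
-7      [-1, -7]
swap    [-7, -1]
+       [-8]

-8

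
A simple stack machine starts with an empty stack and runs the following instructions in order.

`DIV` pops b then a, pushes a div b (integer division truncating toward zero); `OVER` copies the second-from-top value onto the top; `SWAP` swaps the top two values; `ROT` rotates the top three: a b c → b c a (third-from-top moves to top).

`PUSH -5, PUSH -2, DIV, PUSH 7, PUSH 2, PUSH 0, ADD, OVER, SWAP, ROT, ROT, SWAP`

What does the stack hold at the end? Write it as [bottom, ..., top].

PUSH -5 -> [-5]
PUSH -2 -> [-5, -2]
DIV     -> [2]
PUSH 7  -> [2, 7]
PUSH 2  -> [2, 7, 2]
PUSH 0  -> [2, 7, 2, 0]
ADD     -> [2, 7, 2]
OVER    -> [2, 7, 2, 7]
SWAP    -> [2, 7, 7, 2]
ROT     -> [2, 7, 2, 7]
ROT     -> [2, 2, 7, 7]
SWAP    -> [2, 2, 7, 7]

[2, 2, 7, 7]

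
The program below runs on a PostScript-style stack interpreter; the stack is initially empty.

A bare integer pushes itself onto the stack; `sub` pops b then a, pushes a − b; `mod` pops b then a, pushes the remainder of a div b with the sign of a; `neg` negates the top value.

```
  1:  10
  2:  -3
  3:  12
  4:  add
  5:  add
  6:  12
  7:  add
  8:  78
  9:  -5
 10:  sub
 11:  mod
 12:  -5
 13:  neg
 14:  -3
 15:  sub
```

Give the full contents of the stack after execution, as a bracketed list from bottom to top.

10  : 10
-3  : 10 -3
12  : 10 -3 12
add : 10 9
add : 19
12  : 19 12
add : 31
78  : 31 78
-5  : 31 78 -5
sub : 31 83
mod : 31
-5  : 31 -5
neg : 31 5
-3  : 31 5 -3
sub : 31 8

[31, 8]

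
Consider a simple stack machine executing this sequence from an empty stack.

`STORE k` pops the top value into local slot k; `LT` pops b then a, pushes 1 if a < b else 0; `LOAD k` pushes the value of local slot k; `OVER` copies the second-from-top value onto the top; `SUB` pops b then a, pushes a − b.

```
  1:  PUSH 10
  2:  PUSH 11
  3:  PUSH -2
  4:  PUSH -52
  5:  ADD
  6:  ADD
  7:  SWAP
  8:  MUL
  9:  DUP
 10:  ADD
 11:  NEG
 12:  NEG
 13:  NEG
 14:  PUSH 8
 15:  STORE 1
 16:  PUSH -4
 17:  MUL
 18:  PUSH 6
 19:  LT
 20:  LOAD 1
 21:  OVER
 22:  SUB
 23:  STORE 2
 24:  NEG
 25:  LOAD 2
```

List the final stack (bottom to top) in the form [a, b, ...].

PUSH 10  : 10
PUSH 11  : 10 11
PUSH -2  : 10 11 -2
PUSH -52 : 10 11 -2 -52
ADD      : 10 11 -54
ADD      : 10 -43
SWAP     : -43 10
MUL      : -430
DUP      : -430 -430
ADD      : -860
NEG      : 860
NEG      : -860
NEG      : 860
PUSH 8   : 860 8
STORE 1  : 860
PUSH -4  : 860 -4
MUL      : -3440
PUSH 6   : -3440 6
LT       : 1
LOAD 1   : 1 8
OVER     : 1 8 1
SUB      : 1 7
STORE 2  : 1
NEG      : -1
LOAD 2   : -1 7

[-1, 7]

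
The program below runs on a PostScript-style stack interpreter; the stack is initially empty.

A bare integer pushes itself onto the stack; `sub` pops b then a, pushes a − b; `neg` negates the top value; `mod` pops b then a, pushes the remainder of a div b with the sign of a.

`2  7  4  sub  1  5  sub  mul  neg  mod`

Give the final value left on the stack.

2    2
7    2 7
4    2 7 4
sub  2 3
1    2 3 1
5    2 3 1 5
sub  2 3 -4
mul  2 -12
neg  2 12
mod  2

2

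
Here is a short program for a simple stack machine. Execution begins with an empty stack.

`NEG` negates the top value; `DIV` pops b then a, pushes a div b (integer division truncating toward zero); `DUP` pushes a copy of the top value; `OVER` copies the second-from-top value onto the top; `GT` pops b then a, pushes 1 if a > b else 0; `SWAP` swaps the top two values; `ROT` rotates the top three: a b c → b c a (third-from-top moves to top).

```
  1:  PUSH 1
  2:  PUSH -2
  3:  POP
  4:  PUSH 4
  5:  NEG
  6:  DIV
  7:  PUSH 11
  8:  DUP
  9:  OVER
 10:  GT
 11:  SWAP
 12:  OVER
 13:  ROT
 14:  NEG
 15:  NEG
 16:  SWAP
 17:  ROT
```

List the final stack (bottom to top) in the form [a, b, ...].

PUSH 1  : [1]
PUSH -2 : [1, -2]
POP     : [1]
PUSH 4  : [1, 4]
NEG     : [1, -4]
DIV     : [0]
PUSH 11 : [0, 11]
DUP     : [0, 11, 11]
OVER    : [0, 11, 11, 11]
GT      : [0, 11, 0]
SWAP    : [0, 0, 11]
OVER    : [0, 0, 11, 0]
ROT     : [0, 11, 0, 0]
NEG     : [0, 11, 0, 0]
NEG     : [0, 11, 0, 0]
SWAP    : [0, 11, 0, 0]
ROT     : [0, 0, 0, 11]

[0, 0, 0, 11]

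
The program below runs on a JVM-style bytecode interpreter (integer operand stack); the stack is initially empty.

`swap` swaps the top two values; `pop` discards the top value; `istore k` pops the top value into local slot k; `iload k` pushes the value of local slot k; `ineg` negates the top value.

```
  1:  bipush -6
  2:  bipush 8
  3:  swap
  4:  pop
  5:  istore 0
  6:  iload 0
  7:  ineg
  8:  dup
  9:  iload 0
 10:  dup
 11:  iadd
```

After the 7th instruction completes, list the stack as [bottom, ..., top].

bipush -6  -6
bipush 8   -6 8
swap       8 -6
pop        8
istore 0   (empty)
iload 0    8
ineg       -8

[-8]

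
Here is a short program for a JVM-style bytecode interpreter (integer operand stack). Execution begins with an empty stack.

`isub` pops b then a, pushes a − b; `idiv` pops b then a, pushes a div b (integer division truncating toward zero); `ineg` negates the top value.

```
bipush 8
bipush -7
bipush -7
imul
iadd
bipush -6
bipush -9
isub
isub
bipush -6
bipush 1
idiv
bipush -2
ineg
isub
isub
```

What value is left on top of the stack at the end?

62

bipush 8  : [8]
bipush -7 : [8, -7]
bipush -7 : [8, -7, -7]
imul      : [8, 49]
iadd      : [57]
bipush -6 : [57, -6]
bipush -9 : [57, -6, -9]
isub      : [57, 3]
isub      : [54]
bipush -6 : [54, -6]
bipush 1  : [54, -6, 1]
idiv      : [54, -6]
bipush -2 : [54, -6, -2]
ineg      : [54, -6, 2]
isub      : [54, -8]
isub      : [62]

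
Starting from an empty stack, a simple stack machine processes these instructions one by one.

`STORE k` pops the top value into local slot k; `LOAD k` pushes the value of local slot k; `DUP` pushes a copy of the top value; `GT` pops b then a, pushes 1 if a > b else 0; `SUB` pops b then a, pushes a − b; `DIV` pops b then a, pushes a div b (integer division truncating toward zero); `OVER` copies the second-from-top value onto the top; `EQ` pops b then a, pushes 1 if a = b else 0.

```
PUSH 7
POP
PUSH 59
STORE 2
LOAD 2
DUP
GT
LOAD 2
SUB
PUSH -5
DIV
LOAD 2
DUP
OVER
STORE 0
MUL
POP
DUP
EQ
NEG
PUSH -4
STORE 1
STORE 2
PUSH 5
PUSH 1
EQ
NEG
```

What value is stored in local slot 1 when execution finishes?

PUSH 7  -> [7]
POP     -> []
PUSH 59 -> [59]
STORE 2 -> []
LOAD 2  -> [59]
DUP     -> [59, 59]
GT      -> [0]
LOAD 2  -> [0, 59]
SUB     -> [-59]
PUSH -5 -> [-59, -5]
DIV     -> [11]
LOAD 2  -> [11, 59]
DUP     -> [11, 59, 59]
OVER    -> [11, 59, 59, 59]
STORE 0 -> [11, 59, 59]
MUL     -> [11, 3481]
POP     -> [11]
DUP     -> [11, 11]
EQ      -> [1]
NEG     -> [-1]
PUSH -4 -> [-1, -4]
STORE 1 -> [-1]
STORE 2 -> []
PUSH 5  -> [5]
PUSH 1  -> [5, 1]
EQ      -> [0]
NEG     -> [0]

-4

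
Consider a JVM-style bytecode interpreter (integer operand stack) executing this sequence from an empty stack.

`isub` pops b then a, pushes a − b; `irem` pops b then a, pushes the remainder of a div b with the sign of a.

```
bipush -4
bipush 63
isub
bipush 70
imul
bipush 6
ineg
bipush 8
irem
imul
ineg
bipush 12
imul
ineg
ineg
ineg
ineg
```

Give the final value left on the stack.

bipush -4 : -4
bipush 63 : -4 63
isub      : -67
bipush 70 : -67 70
imul      : -4690
bipush 6  : -4690 6
ineg      : -4690 -6
bipush 8  : -4690 -6 8
irem      : -4690 -6
imul      : 28140
ineg      : -28140
bipush 12 : -28140 12
imul      : -337680
ineg      : 337680
ineg      : -337680
ineg      : 337680
ineg      : -337680

-337680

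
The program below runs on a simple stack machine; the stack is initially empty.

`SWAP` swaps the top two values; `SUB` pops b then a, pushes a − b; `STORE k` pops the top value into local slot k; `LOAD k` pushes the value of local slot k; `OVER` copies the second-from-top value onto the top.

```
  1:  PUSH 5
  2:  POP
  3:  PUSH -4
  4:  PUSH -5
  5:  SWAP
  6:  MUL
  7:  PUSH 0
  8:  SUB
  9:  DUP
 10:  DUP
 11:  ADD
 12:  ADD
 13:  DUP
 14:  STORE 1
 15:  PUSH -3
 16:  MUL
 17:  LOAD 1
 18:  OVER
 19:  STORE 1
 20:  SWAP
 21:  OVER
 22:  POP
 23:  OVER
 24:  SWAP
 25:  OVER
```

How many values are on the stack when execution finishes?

4

PUSH 5  -> [5]
POP     -> []
PUSH -4 -> [-4]
PUSH -5 -> [-4, -5]
SWAP    -> [-5, -4]
MUL     -> [20]
PUSH 0  -> [20, 0]
SUB     -> [20]
DUP     -> [20, 20]
DUP     -> [20, 20, 20]
ADD     -> [20, 40]
ADD     -> [60]
DUP     -> [60, 60]
STORE 1 -> [60]
PUSH -3 -> [60, -3]
MUL     -> [-180]
LOAD 1  -> [-180, 60]
OVER    -> [-180, 60, -180]
STORE 1 -> [-180, 60]
SWAP    -> [60, -180]
OVER    -> [60, -180, 60]
POP     -> [60, -180]
OVER    -> [60, -180, 60]
SWAP    -> [60, 60, -180]
OVER    -> [60, 60, -180, 60]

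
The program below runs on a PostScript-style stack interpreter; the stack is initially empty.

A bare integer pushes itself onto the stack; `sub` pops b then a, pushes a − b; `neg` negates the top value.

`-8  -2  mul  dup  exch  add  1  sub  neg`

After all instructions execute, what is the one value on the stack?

-8   : -8
-2   : -8 -2
mul  : 16
dup  : 16 16
exch : 16 16
add  : 32
1    : 32 1
sub  : 31
neg  : -31

-31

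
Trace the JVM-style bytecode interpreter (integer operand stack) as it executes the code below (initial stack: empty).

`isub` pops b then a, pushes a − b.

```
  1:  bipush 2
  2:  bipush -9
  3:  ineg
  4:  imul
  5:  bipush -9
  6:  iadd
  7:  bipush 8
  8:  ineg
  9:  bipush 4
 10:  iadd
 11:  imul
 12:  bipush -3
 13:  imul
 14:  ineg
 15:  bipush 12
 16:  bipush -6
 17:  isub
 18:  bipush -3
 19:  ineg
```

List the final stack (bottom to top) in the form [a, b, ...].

bipush 2  : 2
bipush -9 : 2 -9
ineg      : 2 9
imul      : 18
bipush -9 : 18 -9
iadd      : 9
bipush 8  : 9 8
ineg      : 9 -8
bipush 4  : 9 -8 4
iadd      : 9 -4
imul      : -36
bipush -3 : -36 -3
imul      : 108
ineg      : -108
bipush 12 : -108 12
bipush -6 : -108 12 -6
isub      : -108 18
bipush -3 : -108 18 -3
ineg      : -108 18 3

[-108, 18, 3]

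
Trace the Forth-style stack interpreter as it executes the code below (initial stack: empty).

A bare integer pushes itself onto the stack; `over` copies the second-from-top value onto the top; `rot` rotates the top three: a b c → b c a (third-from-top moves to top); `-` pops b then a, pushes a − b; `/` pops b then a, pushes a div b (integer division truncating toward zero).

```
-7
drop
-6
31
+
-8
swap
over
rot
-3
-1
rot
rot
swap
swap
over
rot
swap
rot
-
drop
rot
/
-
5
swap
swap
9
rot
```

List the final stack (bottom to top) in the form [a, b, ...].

-7   → -7
drop → (empty)
-6   → -6
31   → -6 31
+    → 25
-8   → 25 -8
swap → -8 25
over → -8 25 -8
rot  → 25 -8 -8
-3   → 25 -8 -8 -3
-1   → 25 -8 -8 -3 -1
rot  → 25 -8 -3 -1 -8
rot  → 25 -8 -1 -8 -3
swap → 25 -8 -1 -3 -8
swap → 25 -8 -1 -8 -3
over → 25 -8 -1 -8 -3 -8
rot  → 25 -8 -1 -3 -8 -8
swap → 25 -8 -1 -3 -8 -8
rot  → 25 -8 -1 -8 -8 -3
-    → 25 -8 -1 -8 -5
drop → 25 -8 -1 -8
rot  → 25 -1 -8 -8
/    → 25 -1 1
-    → 25 -2
5    → 25 -2 5
swap → 25 5 -2
swap → 25 -2 5
9    → 25 -2 5 9
rot  → 25 5 9 -2

[25, 5, 9, -2]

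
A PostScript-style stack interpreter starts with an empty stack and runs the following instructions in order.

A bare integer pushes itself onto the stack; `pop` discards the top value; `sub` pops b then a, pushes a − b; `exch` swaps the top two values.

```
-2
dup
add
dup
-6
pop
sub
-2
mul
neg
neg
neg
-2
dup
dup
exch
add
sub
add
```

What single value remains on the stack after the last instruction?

-2   → -2
dup  → -2 -2
add  → -4
dup  → -4 -4
-6   → -4 -4 -6
pop  → -4 -4
sub  → 0
-2   → 0 -2
mul  → 0
neg  → 0
neg  → 0
neg  → 0
-2   → 0 -2
dup  → 0 -2 -2
dup  → 0 -2 -2 -2
exch → 0 -2 -2 -2
add  → 0 -2 -4
sub  → 0 2
add  → 2

2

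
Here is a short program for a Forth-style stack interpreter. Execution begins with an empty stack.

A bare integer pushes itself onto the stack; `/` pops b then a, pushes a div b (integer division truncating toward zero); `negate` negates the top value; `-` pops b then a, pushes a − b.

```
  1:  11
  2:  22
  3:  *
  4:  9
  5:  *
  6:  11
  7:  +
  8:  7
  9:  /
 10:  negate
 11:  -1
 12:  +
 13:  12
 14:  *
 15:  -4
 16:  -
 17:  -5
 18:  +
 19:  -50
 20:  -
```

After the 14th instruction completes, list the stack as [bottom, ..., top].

[-3756]

11     : [11]
22     : [11, 22]
*      : [242]
9      : [242, 9]
*      : [2178]
11     : [2178, 11]
+      : [2189]
7      : [2189, 7]
/      : [312]
negate : [-312]
-1     : [-312, -1]
+      : [-313]
12     : [-313, 12]
*      : [-3756]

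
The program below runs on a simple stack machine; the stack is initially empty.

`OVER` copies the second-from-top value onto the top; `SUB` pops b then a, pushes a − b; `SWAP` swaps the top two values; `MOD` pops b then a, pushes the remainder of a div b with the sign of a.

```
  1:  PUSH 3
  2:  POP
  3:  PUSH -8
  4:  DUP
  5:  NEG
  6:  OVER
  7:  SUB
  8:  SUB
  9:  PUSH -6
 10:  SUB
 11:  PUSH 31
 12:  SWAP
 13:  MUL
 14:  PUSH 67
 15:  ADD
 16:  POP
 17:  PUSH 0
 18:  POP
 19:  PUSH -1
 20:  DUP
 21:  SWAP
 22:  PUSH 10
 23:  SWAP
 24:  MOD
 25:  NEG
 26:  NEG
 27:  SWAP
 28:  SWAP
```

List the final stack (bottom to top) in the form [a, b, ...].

PUSH 3   [3]
POP      []
PUSH -8  [-8]
DUP      [-8, -8]
NEG      [-8, 8]
OVER     [-8, 8, -8]
SUB      [-8, 16]
SUB      [-24]
PUSH -6  [-24, -6]
SUB      [-18]
PUSH 31  [-18, 31]
SWAP     [31, -18]
MUL      [-558]
PUSH 67  [-558, 67]
ADD      [-491]
POP      []
PUSH 0   [0]
POP      []
PUSH -1  [-1]
DUP      [-1, -1]
SWAP     [-1, -1]
PUSH 10  [-1, -1, 10]
SWAP     [-1, 10, -1]
MOD      [-1, 0]
NEG      [-1, 0]
NEG      [-1, 0]
SWAP     [0, -1]
SWAP     [-1, 0]

[-1, 0]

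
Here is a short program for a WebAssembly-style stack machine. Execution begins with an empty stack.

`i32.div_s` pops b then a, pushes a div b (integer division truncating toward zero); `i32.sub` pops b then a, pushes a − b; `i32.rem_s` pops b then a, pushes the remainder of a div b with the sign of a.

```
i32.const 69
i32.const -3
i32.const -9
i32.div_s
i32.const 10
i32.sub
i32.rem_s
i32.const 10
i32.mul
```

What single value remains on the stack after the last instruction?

90

i32.const 69 : 69
i32.const -3 : 69 -3
i32.const -9 : 69 -3 -9
i32.div_s    : 69 0
i32.const 10 : 69 0 10
i32.sub      : 69 -10
i32.rem_s    : 9
i32.const 10 : 9 10
i32.mul      : 90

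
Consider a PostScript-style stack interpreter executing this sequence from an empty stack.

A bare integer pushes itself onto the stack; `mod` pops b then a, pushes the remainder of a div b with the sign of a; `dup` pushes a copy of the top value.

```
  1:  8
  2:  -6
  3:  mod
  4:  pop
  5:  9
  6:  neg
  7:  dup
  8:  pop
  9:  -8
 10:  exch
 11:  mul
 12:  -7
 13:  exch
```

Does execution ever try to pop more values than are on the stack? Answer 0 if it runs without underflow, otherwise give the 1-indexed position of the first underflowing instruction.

8    : [8]
-6   : [8, -6]
mod  : [2]
pop  : []
9    : [9]
neg  : [-9]
dup  : [-9, -9]
pop  : [-9]
-8   : [-9, -8]
exch : [-8, -9]
mul  : [72]
-7   : [72, -7]
exch : [-7, 72]

0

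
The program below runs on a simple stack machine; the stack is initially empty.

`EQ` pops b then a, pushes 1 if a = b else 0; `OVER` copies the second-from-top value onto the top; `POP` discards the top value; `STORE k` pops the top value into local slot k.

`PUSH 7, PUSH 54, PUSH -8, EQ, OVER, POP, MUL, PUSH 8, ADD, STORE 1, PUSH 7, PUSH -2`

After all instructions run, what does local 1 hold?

PUSH 7  : 7
PUSH 54 : 7 54
PUSH -8 : 7 54 -8
EQ      : 7 0
OVER    : 7 0 7
POP     : 7 0
MUL     : 0
PUSH 8  : 0 8
ADD     : 8
STORE 1 : (empty)
PUSH 7  : 7
PUSH -2 : 7 -2

8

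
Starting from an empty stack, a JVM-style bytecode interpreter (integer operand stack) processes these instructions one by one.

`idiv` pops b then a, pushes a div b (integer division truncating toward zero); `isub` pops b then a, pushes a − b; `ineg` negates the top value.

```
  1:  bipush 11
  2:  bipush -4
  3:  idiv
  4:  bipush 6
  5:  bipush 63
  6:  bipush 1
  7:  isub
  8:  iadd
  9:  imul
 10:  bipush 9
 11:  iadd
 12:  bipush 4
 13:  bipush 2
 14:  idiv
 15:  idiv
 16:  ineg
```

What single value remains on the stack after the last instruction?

63

bipush 11 -> [11]
bipush -4 -> [11, -4]
idiv      -> [-2]
bipush 6  -> [-2, 6]
bipush 63 -> [-2, 6, 63]
bipush 1  -> [-2, 6, 63, 1]
isub      -> [-2, 6, 62]
iadd      -> [-2, 68]
imul      -> [-136]
bipush 9  -> [-136, 9]
iadd      -> [-127]
bipush 4  -> [-127, 4]
bipush 2  -> [-127, 4, 2]
idiv      -> [-127, 2]
idiv      -> [-63]
ineg      -> [63]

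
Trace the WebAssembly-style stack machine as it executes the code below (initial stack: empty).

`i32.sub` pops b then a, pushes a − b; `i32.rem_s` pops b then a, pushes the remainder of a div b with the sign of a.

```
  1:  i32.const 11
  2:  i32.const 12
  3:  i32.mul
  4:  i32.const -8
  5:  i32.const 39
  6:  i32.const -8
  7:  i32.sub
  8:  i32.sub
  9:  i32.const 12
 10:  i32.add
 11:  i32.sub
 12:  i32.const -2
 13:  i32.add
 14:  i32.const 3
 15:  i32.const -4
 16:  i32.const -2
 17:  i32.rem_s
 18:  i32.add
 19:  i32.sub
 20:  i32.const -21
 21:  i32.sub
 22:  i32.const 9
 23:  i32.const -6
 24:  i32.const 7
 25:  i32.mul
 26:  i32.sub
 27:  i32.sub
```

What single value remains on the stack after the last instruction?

i32.const 11  → 11
i32.const 12  → 11 12
i32.mul       → 132
i32.const -8  → 132 -8
i32.const 39  → 132 -8 39
i32.const -8  → 132 -8 39 -8
i32.sub       → 132 -8 47
i32.sub       → 132 -55
i32.const 12  → 132 -55 12
i32.add       → 132 -43
i32.sub       → 175
i32.const -2  → 175 -2
i32.add       → 173
i32.const 3   → 173 3
i32.const -4  → 173 3 -4
i32.const -2  → 173 3 -4 -2
i32.rem_s     → 173 3 0
i32.add       → 173 3
i32.sub       → 170
i32.const -21 → 170 -21
i32.sub       → 191
i32.const 9   → 191 9
i32.const -6  → 191 9 -6
i32.const 7   → 191 9 -6 7
i32.mul       → 191 9 -42
i32.sub       → 191 51
i32.sub       → 140

140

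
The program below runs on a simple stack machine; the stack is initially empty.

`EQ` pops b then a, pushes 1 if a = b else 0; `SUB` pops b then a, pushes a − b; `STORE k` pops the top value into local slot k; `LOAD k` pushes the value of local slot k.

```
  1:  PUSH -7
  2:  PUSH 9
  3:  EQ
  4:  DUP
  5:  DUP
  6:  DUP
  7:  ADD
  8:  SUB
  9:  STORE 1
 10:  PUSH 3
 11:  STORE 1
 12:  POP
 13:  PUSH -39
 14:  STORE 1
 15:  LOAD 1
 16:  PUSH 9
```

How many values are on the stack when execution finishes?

2

PUSH -7   [-7]
PUSH 9    [-7, 9]
EQ        [0]
DUP       [0, 0]
DUP       [0, 0, 0]
DUP       [0, 0, 0, 0]
ADD       [0, 0, 0]
SUB       [0, 0]
STORE 1   [0]
PUSH 3    [0, 3]
STORE 1   [0]
POP       []
PUSH -39  [-39]
STORE 1   []
LOAD 1    [-39]
PUSH 9    [-39, 9]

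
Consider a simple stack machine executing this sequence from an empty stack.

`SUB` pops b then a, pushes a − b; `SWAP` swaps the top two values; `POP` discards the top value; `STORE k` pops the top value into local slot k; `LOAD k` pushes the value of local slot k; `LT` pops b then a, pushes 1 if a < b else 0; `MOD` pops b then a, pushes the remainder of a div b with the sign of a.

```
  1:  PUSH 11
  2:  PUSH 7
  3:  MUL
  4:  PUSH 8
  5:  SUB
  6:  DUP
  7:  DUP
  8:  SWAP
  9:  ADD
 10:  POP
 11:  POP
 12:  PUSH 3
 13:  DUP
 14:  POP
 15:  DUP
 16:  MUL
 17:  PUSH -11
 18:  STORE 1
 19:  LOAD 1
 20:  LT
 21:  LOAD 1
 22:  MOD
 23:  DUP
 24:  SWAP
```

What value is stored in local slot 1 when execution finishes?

PUSH 11   [11]
PUSH 7    [11, 7]
MUL       [77]
PUSH 8    [77, 8]
SUB       [69]
DUP       [69, 69]
DUP       [69, 69, 69]
SWAP      [69, 69, 69]
ADD       [69, 138]
POP       [69]
POP       []
PUSH 3    [3]
DUP       [3, 3]
POP       [3]
DUP       [3, 3]
MUL       [9]
PUSH -11  [9, -11]
STORE 1   [9]
LOAD 1    [9, -11]
LT        [0]
LOAD 1    [0, -11]
MOD       [0]
DUP       [0, 0]
SWAP      [0, 0]

-11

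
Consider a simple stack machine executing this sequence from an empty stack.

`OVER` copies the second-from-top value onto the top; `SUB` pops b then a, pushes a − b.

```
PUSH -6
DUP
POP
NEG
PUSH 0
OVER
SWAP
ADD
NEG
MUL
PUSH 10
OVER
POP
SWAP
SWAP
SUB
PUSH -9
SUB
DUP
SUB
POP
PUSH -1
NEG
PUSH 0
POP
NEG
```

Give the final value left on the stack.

PUSH -6  [-6]
DUP      [-6, -6]
POP      [-6]
NEG      [6]
PUSH 0   [6, 0]
OVER     [6, 0, 6]
SWAP     [6, 6, 0]
ADD      [6, 6]
NEG      [6, -6]
MUL      [-36]
PUSH 10  [-36, 10]
OVER     [-36, 10, -36]
POP      [-36, 10]
SWAP     [10, -36]
SWAP     [-36, 10]
SUB      [-46]
PUSH -9  [-46, -9]
SUB      [-37]
DUP      [-37, -37]
SUB      [0]
POP      []
PUSH -1  [-1]
NEG      [1]
PUSH 0   [1, 0]
POP      [1]
NEG      [-1]

-1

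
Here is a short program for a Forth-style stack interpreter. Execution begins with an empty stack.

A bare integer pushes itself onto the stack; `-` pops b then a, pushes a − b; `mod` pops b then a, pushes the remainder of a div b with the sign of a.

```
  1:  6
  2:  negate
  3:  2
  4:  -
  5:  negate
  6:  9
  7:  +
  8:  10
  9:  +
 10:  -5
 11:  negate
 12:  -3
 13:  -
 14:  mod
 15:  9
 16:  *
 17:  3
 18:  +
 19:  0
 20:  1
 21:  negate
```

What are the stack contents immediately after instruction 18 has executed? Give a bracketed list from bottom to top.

6      : 6
negate : -6
2      : -6 2
-      : -8
negate : 8
9      : 8 9
+      : 17
10     : 17 10
+      : 27
-5     : 27 -5
negate : 27 5
-3     : 27 5 -3
-      : 27 8
mod    : 3
9      : 3 9
*      : 27
3      : 27 3
+      : 30

[30]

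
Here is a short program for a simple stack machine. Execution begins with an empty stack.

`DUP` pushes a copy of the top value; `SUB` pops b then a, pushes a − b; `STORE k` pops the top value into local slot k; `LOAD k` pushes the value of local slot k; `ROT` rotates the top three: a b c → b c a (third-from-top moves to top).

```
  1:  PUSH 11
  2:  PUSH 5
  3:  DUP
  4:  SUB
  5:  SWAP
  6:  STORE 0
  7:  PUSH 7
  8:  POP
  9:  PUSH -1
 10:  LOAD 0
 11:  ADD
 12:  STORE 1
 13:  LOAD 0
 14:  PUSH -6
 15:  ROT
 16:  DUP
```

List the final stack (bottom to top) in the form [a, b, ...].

PUSH 11 -> 11
PUSH 5  -> 11 5
DUP     -> 11 5 5
SUB     -> 11 0
SWAP    -> 0 11
STORE 0 -> 0
PUSH 7  -> 0 7
POP     -> 0
PUSH -1 -> 0 -1
LOAD 0  -> 0 -1 11
ADD     -> 0 10
STORE 1 -> 0
LOAD 0  -> 0 11
PUSH -6 -> 0 11 -6
ROT     -> 11 -6 0
DUP     -> 11 -6 0 0

[11, -6, 0, 0]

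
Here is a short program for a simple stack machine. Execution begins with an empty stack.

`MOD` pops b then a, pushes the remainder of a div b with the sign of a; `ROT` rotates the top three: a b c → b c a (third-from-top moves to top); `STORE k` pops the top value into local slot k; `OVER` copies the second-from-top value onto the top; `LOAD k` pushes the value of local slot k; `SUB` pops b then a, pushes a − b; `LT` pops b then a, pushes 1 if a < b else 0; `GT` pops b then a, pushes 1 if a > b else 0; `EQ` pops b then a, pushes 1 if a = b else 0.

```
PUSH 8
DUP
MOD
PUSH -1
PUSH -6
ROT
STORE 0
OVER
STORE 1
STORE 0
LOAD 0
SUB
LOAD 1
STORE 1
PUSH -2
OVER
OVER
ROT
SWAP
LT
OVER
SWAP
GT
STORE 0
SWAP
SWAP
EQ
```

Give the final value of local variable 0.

1

PUSH 8  : 8
DUP     : 8 8
MOD     : 0
PUSH -1 : 0 -1
PUSH -6 : 0 -1 -6
ROT     : -1 -6 0
STORE 0 : -1 -6
OVER    : -1 -6 -1
STORE 1 : -1 -6
STORE 0 : -1
LOAD 0  : -1 -6
SUB     : 5
LOAD 1  : 5 -1
STORE 1 : 5
PUSH -2 : 5 -2
OVER    : 5 -2 5
OVER    : 5 -2 5 -2
ROT     : 5 5 -2 -2
SWAP    : 5 5 -2 -2
LT      : 5 5 0
OVER    : 5 5 0 5
SWAP    : 5 5 5 0
GT      : 5 5 1
STORE 0 : 5 5
SWAP    : 5 5
SWAP    : 5 5
EQ      : 1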